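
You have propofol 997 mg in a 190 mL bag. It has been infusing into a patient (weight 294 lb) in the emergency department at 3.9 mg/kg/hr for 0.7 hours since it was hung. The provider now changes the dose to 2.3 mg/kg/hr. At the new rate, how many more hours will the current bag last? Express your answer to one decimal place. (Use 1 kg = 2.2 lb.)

2.1 hours

Initial rate:
Weight = 294 lb ÷ 2.2 lb/kg = 133.6364 kg
Dose = 3.9 mg/kg/hr × 133.6364 kg = 521.1818 mg/hr
Concentration = 997 mg ÷ 190 mL = 5.247368 mg/mL
Rate = 521.1818 mg/hr ÷ 5.247368 mg/mL = 99.32251 mL/hr
Volume infused so far = 99.32251 mL/hr × 0.7 hr = 69.52576 mL
Volume remaining = 190 − 69.52576 = 120.4742 mL
New rate:
Dose = 2.3 mg/kg/hr × 133.6364 kg = 307.3636 mg/hr
Rate = 307.3636 mg/hr ÷ 5.247368 mg/mL = 58.57482 mL/hr
Time remaining = 120.4742 mL ÷ 58.57482 mL/hr = 2.056758 hr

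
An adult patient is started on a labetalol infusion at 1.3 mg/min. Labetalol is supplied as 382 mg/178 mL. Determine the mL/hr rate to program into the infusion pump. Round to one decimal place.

36.3 mL/hr

1.3 mg/min × 60 min/hr = 78 mg/hr
Concentration = 382 mg ÷ 178 mL = 2.146067 mg/mL
Rate = 78 mg/hr ÷ 2.146067 mg/mL = 36.34555 mL/hr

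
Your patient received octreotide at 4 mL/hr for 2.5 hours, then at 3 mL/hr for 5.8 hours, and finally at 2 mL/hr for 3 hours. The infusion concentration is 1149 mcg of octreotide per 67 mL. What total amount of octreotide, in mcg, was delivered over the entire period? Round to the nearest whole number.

Concentration = 1149 mcg ÷ 67 mL = 17.14925 mcg/mL
Stage 1: 4 mL/hr × 2.5 hr = 10 mL → 10 mL × 17.14925 mcg/mL = 171.4925 mcg
Stage 2: 3 mL/hr × 5.8 hr = 17.4 mL → 17.4 mL × 17.14925 mcg/mL = 298.397 mcg
Stage 3: 2 mL/hr × 3 hr = 6 mL → 6 mL × 17.14925 mcg/mL = 102.8955 mcg
Total = 171.4925 + 298.397 + 102.8955 = 572.7851 mcg

573 mcg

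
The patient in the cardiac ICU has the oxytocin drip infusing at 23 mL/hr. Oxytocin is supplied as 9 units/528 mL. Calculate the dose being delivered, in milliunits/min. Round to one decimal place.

6.5 milliunits/min

Concentration = 9 units ÷ 528 mL = 0.01704545 units/mL = 17.04545 milliunits/mL
Drug rate = 23 mL/hr × 17.04545 milliunits/mL = 392.0455 milliunits/hr
392.0455 milliunits/hr ÷ 60 min/hr = 6.534091 milliunits/min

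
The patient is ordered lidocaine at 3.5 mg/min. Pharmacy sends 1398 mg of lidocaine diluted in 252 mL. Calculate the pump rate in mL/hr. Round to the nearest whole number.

38 mL/hr

3.5 mg/min × 60 min/hr = 210 mg/hr
Concentration = 1398 mg ÷ 252 mL = 5.547619 mg/mL
Rate = 210 mg/hr ÷ 5.547619 mg/mL = 37.85408 mL/hr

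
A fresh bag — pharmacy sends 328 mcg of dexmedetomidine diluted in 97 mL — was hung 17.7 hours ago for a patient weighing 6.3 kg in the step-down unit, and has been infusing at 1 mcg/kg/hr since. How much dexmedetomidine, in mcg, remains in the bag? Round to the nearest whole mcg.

Dose = 1 mcg/kg/hr × 6.3 kg = 6.3 mcg/hr
Concentration = 328 mcg ÷ 97 mL = 3.381443 mcg/mL
Rate = 6.3 mcg/hr ÷ 3.381443 mcg/mL = 1.86311 mL/hr
Volume infused = 1.86311 mL/hr × 17.7 hr = 32.97704 mL
Volume remaining = 97 − 32.97704 = 64.02296 mL
Drug remaining = 64.02296 mL × 3.381443 mcg/mL = 216.49 mcg

216 mcg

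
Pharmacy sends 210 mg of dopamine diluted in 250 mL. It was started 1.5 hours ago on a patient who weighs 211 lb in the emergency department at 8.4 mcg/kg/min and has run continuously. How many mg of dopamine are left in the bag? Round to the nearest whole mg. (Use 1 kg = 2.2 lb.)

137 mg

Weight = 211 lb ÷ 2.2 lb/kg = 95.90909 kg
Dose = 8.4 mcg/kg/min × 95.90909 kg = 805.6364 mcg/min
805.6364 mcg/min × 60 min/hr = 48338.18 mcg/hr
Concentration = 210 mg ÷ 250 mL = 0.84 mg/mL = 840 mcg/mL
Rate = 48338.18 mcg/hr ÷ 840 mcg/mL = 57.54545 mL/hr
Volume infused = 57.54545 mL/hr × 1.5 hr = 86.31818 mL
Volume remaining = 250 − 86.31818 = 163.6818 mL
Drug remaining = 163.6818 mL × 840 mcg/mL = 137492.7 mcg = 137.4927 mg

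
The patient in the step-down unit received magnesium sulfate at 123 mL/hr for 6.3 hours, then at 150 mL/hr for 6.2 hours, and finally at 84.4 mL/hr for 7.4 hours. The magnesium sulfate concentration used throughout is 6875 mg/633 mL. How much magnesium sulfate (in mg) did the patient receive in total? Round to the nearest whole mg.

25300 mg

Concentration = 6875 mg ÷ 633 mL = 10.86098 mg/mL
Stage 1: 123 mL/hr × 6.3 hr = 774.9 mL → 774.9 mL × 10.86098 mg/mL = 8416.173 mg
Stage 2: 150 mL/hr × 6.2 hr = 930 mL → 930 mL × 10.86098 mg/mL = 10100.71 mg
Stage 3: 84.4 mL/hr × 7.4 hr = 624.56 mL → 624.56 mL × 10.86098 mg/mL = 6783.333 mg
Total = 8416.173 + 10100.71 + 6783.333 = 25300.22 mg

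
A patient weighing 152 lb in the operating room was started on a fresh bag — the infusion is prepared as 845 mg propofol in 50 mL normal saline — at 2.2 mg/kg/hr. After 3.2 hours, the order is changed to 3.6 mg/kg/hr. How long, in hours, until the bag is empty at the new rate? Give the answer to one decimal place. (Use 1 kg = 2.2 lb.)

1.4 hours

Initial rate:
Weight = 152 lb ÷ 2.2 lb/kg = 69.09091 kg
Dose = 2.2 mg/kg/hr × 69.09091 kg = 152 mg/hr
Concentration = 845 mg ÷ 50 mL = 16.9 mg/mL
Rate = 152 mg/hr ÷ 16.9 mg/mL = 8.994083 mL/hr
Volume infused so far = 8.994083 mL/hr × 3.2 hr = 28.78107 mL
Volume remaining = 50 − 28.78107 = 21.21893 mL
New rate:
Dose = 3.6 mg/kg/hr × 69.09091 kg = 248.7273 mg/hr
Rate = 248.7273 mg/hr ÷ 16.9 mg/mL = 14.71759 mL/hr
Time remaining = 21.21893 mL ÷ 14.71759 mL/hr = 1.44174 hr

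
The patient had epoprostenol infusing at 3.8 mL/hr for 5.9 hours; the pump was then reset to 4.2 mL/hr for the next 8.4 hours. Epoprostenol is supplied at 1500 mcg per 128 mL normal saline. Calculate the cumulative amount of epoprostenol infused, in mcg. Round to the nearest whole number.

676 mcg

Concentration = 1500 mcg ÷ 128 mL = 11.71875 mcg/mL
Stage 1: 3.8 mL/hr × 5.9 hr = 22.42 mL → 22.42 mL × 11.71875 mcg/mL = 262.7344 mcg
Stage 2: 4.2 mL/hr × 8.4 hr = 35.28 mL → 35.28 mL × 11.71875 mcg/mL = 413.4375 mcg
Total = 262.7344 + 413.4375 = 676.1719 mcg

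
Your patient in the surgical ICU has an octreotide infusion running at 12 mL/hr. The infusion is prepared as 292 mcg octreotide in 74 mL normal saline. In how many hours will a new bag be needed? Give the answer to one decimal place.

Duration = 74 mL ÷ 12 mL/hr = 6.166667 hr

6.2 hours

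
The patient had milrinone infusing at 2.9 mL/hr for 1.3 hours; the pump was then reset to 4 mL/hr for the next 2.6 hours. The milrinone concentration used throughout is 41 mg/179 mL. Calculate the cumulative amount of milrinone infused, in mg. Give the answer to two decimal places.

3.25 mg

Concentration = 41 mg ÷ 179 mL = 0.2290503 mg/mL
Stage 1: 2.9 mL/hr × 1.3 hr = 3.77 mL → 3.77 mL × 0.2290503 mg/mL = 0.8635196 mg
Stage 2: 4 mL/hr × 2.6 hr = 10.4 mL → 10.4 mL × 0.2290503 mg/mL = 2.382123 mg
Total = 0.8635196 + 2.382123 = 3.245642 mg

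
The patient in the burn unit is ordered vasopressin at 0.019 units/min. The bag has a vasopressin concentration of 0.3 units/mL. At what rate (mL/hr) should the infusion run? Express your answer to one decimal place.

3.8 mL/hr

0.019 units/min × 60 min/hr = 1.14 units/hr
Rate = 1.14 units/hr ÷ 0.3 units/mL = 3.8 mL/hr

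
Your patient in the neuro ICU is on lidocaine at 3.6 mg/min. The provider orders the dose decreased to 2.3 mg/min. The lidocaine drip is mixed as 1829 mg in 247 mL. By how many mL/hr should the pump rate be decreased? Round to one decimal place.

10.5 mL/hr

At the current dose:
3.6 mg/min × 60 min/hr = 216 mg/hr
Concentration = 1829 mg ÷ 247 mL = 7.404858 mg/mL
Rate = 216 mg/hr ÷ 7.404858 mg/mL = 29.17004 mL/hr
At the new dose:
2.3 mg/min × 60 min/hr = 138 mg/hr
Rate = 138 mg/hr ÷ 7.404858 mg/mL = 18.63641 mL/hr
Change = 18.63641 − 29.17004 = -10.53362 mL/hr → 10.53362 mL/hr decrease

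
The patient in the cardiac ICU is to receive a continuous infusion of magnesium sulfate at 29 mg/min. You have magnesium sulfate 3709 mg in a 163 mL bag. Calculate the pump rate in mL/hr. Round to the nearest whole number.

29 mg/min × 60 min/hr = 1740 mg/hr
Concentration = 3709 mg ÷ 163 mL = 22.7546 mg/mL
Rate = 1740 mg/hr ÷ 22.7546 mg/mL = 76.46805 mL/hr

76 mL/hr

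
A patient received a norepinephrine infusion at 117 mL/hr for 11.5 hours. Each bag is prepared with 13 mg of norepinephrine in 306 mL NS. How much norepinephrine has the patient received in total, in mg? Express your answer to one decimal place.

57.2 mg

Concentration = 13 mg ÷ 306 mL = 0.04248366 mg/mL = 42.48366 mcg/mL
Drug rate = 117 mL/hr × 42.48366 mcg/mL = 4970.588 mcg/hr
Total = 4970.588 mcg/hr × 11.5 hr = 57161.76 mcg = 57.16176 mg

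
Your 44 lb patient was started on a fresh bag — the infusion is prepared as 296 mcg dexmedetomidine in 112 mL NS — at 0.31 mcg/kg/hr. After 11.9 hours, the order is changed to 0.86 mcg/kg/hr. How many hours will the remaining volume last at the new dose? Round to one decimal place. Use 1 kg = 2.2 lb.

12.9 hours

Initial rate:
Weight = 44 lb ÷ 2.2 lb/kg = 20 kg
Dose = 0.31 mcg/kg/hr × 20 kg = 6.2 mcg/hr
Concentration = 296 mcg ÷ 112 mL = 2.642857 mcg/mL
Rate = 6.2 mcg/hr ÷ 2.642857 mcg/mL = 2.345946 mL/hr
Volume infused so far = 2.345946 mL/hr × 11.9 hr = 27.91676 mL
Volume remaining = 112 − 27.91676 = 84.08324 mL
New rate:
Dose = 0.86 mcg/kg/hr × 20 kg = 17.2 mcg/hr
Rate = 17.2 mcg/hr ÷ 2.642857 mcg/mL = 6.508108 mL/hr
Time remaining = 84.08324 mL ÷ 6.508108 mL/hr = 12.91977 hr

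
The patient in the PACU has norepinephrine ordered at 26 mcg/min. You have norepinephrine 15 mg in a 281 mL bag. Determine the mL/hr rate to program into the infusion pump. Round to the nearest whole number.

26 mcg/min × 60 min/hr = 1560 mcg/hr
Concentration = 15 mg ÷ 281 mL = 0.05338078 mg/mL = 53.38078 mcg/mL
Rate = 1560 mcg/hr ÷ 53.38078 mcg/mL = 29.224 mL/hr

29 mL/hr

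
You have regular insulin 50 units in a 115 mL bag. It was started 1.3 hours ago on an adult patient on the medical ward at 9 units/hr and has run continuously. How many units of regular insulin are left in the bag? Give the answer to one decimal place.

38.3 units

Concentration = 50 units ÷ 115 mL = 0.4347826 units/mL
Rate = 9 units/hr ÷ 0.4347826 units/mL = 20.7 mL/hr
Volume infused = 20.7 mL/hr × 1.3 hr = 26.91 mL
Volume remaining = 115 − 26.91 = 88.09 mL
Drug remaining = 88.09 mL × 0.4347826 units/mL = 38.3 units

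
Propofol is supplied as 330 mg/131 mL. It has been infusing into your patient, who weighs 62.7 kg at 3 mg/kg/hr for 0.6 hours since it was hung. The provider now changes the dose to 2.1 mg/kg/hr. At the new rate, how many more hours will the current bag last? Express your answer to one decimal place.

Initial rate:
Dose = 3 mg/kg/hr × 62.7 kg = 188.1 mg/hr
Concentration = 330 mg ÷ 131 mL = 2.519084 mg/mL
Rate = 188.1 mg/hr ÷ 2.519084 mg/mL = 74.67 mL/hr
Volume infused so far = 74.67 mL/hr × 0.6 hr = 44.802 mL
Volume remaining = 131 − 44.802 = 86.198 mL
New rate:
Dose = 2.1 mg/kg/hr × 62.7 kg = 131.67 mg/hr
Rate = 131.67 mg/hr ÷ 2.519084 mg/mL = 52.269 mL/hr
Time remaining = 86.198 mL ÷ 52.269 mL/hr = 1.649123 hr

1.6 hours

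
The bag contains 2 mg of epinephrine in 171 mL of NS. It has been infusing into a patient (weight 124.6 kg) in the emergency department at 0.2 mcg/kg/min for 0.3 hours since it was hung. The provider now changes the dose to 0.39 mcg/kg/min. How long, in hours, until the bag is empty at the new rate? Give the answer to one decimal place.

0.5 hours

Initial rate:
Dose = 0.2 mcg/kg/min × 124.6 kg = 24.92 mcg/min
24.92 mcg/min × 60 min/hr = 1495.2 mcg/hr
Concentration = 2 mg ÷ 171 mL = 0.01169591 mg/mL = 11.69591 mcg/mL
Rate = 1495.2 mcg/hr ÷ 11.69591 mcg/mL = 127.8396 mL/hr
Volume infused so far = 127.8396 mL/hr × 0.3 hr = 38.35188 mL
Volume remaining = 171 − 38.35188 = 132.6481 mL
New rate:
Dose = 0.39 mcg/kg/min × 124.6 kg = 48.594 mcg/min
48.594 mcg/min × 60 min/hr = 2915.64 mcg/hr
Rate = 2915.64 mcg/hr ÷ 11.69591 mcg/mL = 249.2872 mL/hr
Time remaining = 132.6481 mL ÷ 249.2872 mL/hr = 0.5321096 hr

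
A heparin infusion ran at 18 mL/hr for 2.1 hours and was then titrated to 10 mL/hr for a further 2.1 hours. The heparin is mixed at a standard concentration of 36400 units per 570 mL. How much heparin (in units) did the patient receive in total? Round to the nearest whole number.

3755 units

Concentration = 36400 units ÷ 570 mL = 63.85965 units/mL
Stage 1: 18 mL/hr × 2.1 hr = 37.8 mL → 37.8 mL × 63.85965 units/mL = 2413.895 units
Stage 2: 10 mL/hr × 2.1 hr = 21 mL → 21 mL × 63.85965 units/mL = 1341.053 units
Total = 2413.895 + 1341.053 = 3754.947 units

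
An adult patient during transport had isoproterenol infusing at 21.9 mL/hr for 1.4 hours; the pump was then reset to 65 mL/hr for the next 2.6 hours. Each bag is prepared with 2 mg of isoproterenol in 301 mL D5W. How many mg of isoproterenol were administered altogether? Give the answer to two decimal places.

1.33 mg

Concentration = 2 mg ÷ 301 mL = 0.006644518 mg/mL
Stage 1: 21.9 mL/hr × 1.4 hr = 30.66 mL → 30.66 mL × 0.006644518 mg/mL = 0.2037209 mg
Stage 2: 65 mL/hr × 2.6 hr = 169 mL → 169 mL × 0.006644518 mg/mL = 1.122924 mg
Total = 0.2037209 + 1.122924 = 1.326645 mg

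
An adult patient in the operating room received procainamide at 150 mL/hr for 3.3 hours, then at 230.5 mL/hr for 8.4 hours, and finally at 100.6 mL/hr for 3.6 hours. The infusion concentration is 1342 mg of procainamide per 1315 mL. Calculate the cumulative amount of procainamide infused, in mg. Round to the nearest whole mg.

Concentration = 1342 mg ÷ 1315 mL = 1.020532 mg/mL
Stage 1: 150 mL/hr × 3.3 hr = 495 mL → 495 mL × 1.020532 mg/mL = 505.1635 mg
Stage 2: 230.5 mL/hr × 8.4 hr = 1936.2 mL → 1936.2 mL × 1.020532 mg/mL = 1975.955 mg
Stage 3: 100.6 mL/hr × 3.6 hr = 362.16 mL → 362.16 mL × 1.020532 mg/mL = 369.596 mg
Total = 505.1635 + 1975.955 + 369.596 = 2850.714 mg

2851 mg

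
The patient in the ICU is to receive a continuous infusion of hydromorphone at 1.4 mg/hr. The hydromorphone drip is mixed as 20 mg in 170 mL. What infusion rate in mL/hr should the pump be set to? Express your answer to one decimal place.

Concentration = 20 mg ÷ 170 mL = 0.1176471 mg/mL
Rate = 1.4 mg/hr ÷ 0.1176471 mg/mL = 11.9 mL/hr

11.9 mL/hr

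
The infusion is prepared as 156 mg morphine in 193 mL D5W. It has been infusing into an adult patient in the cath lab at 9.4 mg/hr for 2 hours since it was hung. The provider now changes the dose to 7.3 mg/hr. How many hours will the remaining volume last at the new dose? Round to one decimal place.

18.8 hours

Initial rate:
Concentration = 156 mg ÷ 193 mL = 0.8082902 mg/mL
Rate = 9.4 mg/hr ÷ 0.8082902 mg/mL = 11.62949 mL/hr
Volume infused so far = 11.62949 mL/hr × 2 hr = 23.25897 mL
Volume remaining = 193 − 23.25897 = 169.741 mL
New rate:
Rate = 7.3 mg/hr ÷ 0.8082902 mg/mL = 9.03141 mL/hr
Time remaining = 169.741 mL ÷ 9.03141 mL/hr = 18.79452 hr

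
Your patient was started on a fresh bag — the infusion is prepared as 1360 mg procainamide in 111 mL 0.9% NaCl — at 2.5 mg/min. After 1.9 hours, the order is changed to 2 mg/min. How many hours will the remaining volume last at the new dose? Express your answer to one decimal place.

Initial rate:
2.5 mg/min × 60 min/hr = 150 mg/hr
Concentration = 1360 mg ÷ 111 mL = 12.25225 mg/mL
Rate = 150 mg/hr ÷ 12.25225 mg/mL = 12.24265 mL/hr
Volume infused so far = 12.24265 mL/hr × 1.9 hr = 23.26103 mL
Volume remaining = 111 − 23.26103 = 87.73897 mL
New rate:
2 mg/min × 60 min/hr = 120 mg/hr
Rate = 120 mg/hr ÷ 12.25225 mg/mL = 9.794118 mL/hr
Time remaining = 87.73897 mL ÷ 9.794118 mL/hr = 8.958333 hr

9.0 hours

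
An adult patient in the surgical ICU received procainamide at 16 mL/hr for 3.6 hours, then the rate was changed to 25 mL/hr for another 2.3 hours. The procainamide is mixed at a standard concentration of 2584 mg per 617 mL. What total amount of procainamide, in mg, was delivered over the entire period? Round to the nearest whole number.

482 mg

Concentration = 2584 mg ÷ 617 mL = 4.188006 mg/mL
Stage 1: 16 mL/hr × 3.6 hr = 57.6 mL → 57.6 mL × 4.188006 mg/mL = 241.2292 mg
Stage 2: 25 mL/hr × 2.3 hr = 57.5 mL → 57.5 mL × 4.188006 mg/mL = 240.8104 mg
Total = 241.2292 + 240.8104 = 482.0395 mg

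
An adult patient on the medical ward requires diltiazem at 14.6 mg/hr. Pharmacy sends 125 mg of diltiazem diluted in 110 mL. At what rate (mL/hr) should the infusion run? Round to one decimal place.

12.8 mL/hr

Concentration = 125 mg ÷ 110 mL = 1.136364 mg/mL
Rate = 14.6 mg/hr ÷ 1.136364 mg/mL = 12.848 mL/hr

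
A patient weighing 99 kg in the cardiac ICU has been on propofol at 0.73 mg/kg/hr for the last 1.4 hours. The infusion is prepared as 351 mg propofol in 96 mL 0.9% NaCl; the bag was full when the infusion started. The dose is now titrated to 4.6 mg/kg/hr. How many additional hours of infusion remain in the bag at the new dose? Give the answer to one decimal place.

0.5 hours

Initial rate:
Dose = 0.73 mg/kg/hr × 99 kg = 72.27 mg/hr
Concentration = 351 mg ÷ 96 mL = 3.65625 mg/mL
Rate = 72.27 mg/hr ÷ 3.65625 mg/mL = 19.76615 mL/hr
Volume infused so far = 19.76615 mL/hr × 1.4 hr = 27.67262 mL
Volume remaining = 96 − 27.67262 = 68.32738 mL
New rate:
Dose = 4.6 mg/kg/hr × 99 kg = 455.4 mg/hr
Rate = 455.4 mg/hr ÷ 3.65625 mg/mL = 124.5538 mL/hr
Time remaining = 68.32738 mL ÷ 124.5538 mL/hr = 0.5485771 hr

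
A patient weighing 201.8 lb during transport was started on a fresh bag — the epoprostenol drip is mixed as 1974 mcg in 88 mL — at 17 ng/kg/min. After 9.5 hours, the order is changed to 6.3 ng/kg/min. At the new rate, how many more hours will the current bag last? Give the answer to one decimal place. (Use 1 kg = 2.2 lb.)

31.3 hours

Initial rate:
Weight = 201.8 lb ÷ 2.2 lb/kg = 91.72727 kg
Dose = 17 ng/kg/min × 91.72727 kg = 1559.364 ng/min
1559.364 ng/min × 60 min/hr = 93561.82 ng/hr
Concentration = 1974 mcg ÷ 88 mL = 22.43182 mcg/mL = 22431.82 ng/mL
Rate = 93561.82 ng/hr ÷ 22431.82 ng/mL = 4.170942 mL/hr
Volume infused so far = 4.170942 mL/hr × 9.5 hr = 39.62395 mL
Volume remaining = 88 − 39.62395 = 48.37605 mL
New rate:
Dose = 6.3 ng/kg/min × 91.72727 kg = 577.8818 ng/min
577.8818 ng/min × 60 min/hr = 34672.91 ng/hr
Rate = 34672.91 ng/hr ÷ 22431.82 ng/mL = 1.545702 mL/hr
Time remaining = 48.37605 mL ÷ 1.545702 mL/hr = 31.29714 hr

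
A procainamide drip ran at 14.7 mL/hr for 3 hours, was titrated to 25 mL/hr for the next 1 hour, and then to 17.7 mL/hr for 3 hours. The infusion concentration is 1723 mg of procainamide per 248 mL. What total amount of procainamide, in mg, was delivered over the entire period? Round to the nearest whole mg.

Concentration = 1723 mg ÷ 248 mL = 6.947581 mg/mL
Stage 1: 14.7 mL/hr × 3 hr = 44.1 mL → 44.1 mL × 6.947581 mg/mL = 306.3883 mg
Stage 2: 25 mL/hr × 1 hr = 25 mL → 25 mL × 6.947581 mg/mL = 173.6895 mg
Stage 3: 17.7 mL/hr × 3 hr = 53.1 mL → 53.1 mL × 6.947581 mg/mL = 368.9165 mg
Total = 306.3883 + 173.6895 + 368.9165 = 848.9944 mg

849 mg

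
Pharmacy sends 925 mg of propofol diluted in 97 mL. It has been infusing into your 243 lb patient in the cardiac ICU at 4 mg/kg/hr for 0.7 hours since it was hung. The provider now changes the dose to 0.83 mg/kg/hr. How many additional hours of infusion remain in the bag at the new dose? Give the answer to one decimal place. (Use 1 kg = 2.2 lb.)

6.7 hours

Initial rate:
Weight = 243 lb ÷ 2.2 lb/kg = 110.4545 kg
Dose = 4 mg/kg/hr × 110.4545 kg = 441.8182 mg/hr
Concentration = 925 mg ÷ 97 mL = 9.536082 mg/mL
Rate = 441.8182 mg/hr ÷ 9.536082 mg/mL = 46.3312 mL/hr
Volume infused so far = 46.3312 mL/hr × 0.7 hr = 32.43184 mL
Volume remaining = 97 − 32.43184 = 64.56816 mL
New rate:
Dose = 0.83 mg/kg/hr × 110.4545 kg = 91.67727 mg/hr
Rate = 91.67727 mg/hr ÷ 9.536082 mg/mL = 9.613725 mL/hr
Time remaining = 64.56816 mL ÷ 9.613725 mL/hr = 6.716248 hr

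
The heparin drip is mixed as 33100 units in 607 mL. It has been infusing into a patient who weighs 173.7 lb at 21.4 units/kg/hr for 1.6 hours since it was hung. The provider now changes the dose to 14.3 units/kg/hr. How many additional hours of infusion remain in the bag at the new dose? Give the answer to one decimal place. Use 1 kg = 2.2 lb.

Initial rate:
Weight = 173.7 lb ÷ 2.2 lb/kg = 78.95455 kg
Dose = 21.4 units/kg/hr × 78.95455 kg = 1689.627 units/hr
Concentration = 33100 units ÷ 607 mL = 54.53048 units/mL
Rate = 1689.627 units/hr ÷ 54.53048 units/mL = 30.98501 mL/hr
Volume infused so far = 30.98501 mL/hr × 1.6 hr = 49.57601 mL
Volume remaining = 607 − 49.57601 = 557.424 mL
New rate:
Dose = 14.3 units/kg/hr × 78.95455 kg = 1129.05 units/hr
Rate = 1129.05 units/hr ÷ 54.53048 units/mL = 20.70494 mL/hr
Time remaining = 557.424 mL ÷ 20.70494 mL/hr = 26.92228 hr

26.9 hours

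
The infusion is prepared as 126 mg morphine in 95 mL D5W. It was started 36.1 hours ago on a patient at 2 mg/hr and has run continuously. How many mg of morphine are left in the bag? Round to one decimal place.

Concentration = 126 mg ÷ 95 mL = 1.326316 mg/mL
Rate = 2 mg/hr ÷ 1.326316 mg/mL = 1.507937 mL/hr
Volume infused = 1.507937 mL/hr × 36.1 hr = 54.43651 mL
Volume remaining = 95 − 54.43651 = 40.56349 mL
Drug remaining = 40.56349 mL × 1.326316 mg/mL = 53.8 mg

53.8 mg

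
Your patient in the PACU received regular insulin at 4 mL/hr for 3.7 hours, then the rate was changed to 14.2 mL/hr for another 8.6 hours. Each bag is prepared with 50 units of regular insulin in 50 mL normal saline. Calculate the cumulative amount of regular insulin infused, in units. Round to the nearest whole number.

137 units

Concentration = 50 units ÷ 50 mL = 1 units/mL
Stage 1: 4 mL/hr × 3.7 hr = 14.8 mL → 14.8 mL × 1 units/mL = 14.8 units
Stage 2: 14.2 mL/hr × 8.6 hr = 122.12 mL → 122.12 mL × 1 units/mL = 122.12 units
Total = 14.8 + 122.12 = 136.92 units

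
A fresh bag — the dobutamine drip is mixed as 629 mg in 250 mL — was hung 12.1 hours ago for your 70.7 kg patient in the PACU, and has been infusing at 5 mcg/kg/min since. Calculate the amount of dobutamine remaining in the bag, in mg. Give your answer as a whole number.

Dose = 5 mcg/kg/min × 70.7 kg = 353.5 mcg/min
353.5 mcg/min × 60 min/hr = 21210 mcg/hr
Concentration = 629 mg ÷ 250 mL = 2.516 mg/mL = 2516 mcg/mL
Rate = 21210 mcg/hr ÷ 2516 mcg/mL = 8.430048 mL/hr
Volume infused = 8.430048 mL/hr × 12.1 hr = 102.0036 mL
Volume remaining = 250 − 102.0036 = 147.9964 mL
Drug remaining = 147.9964 mL × 2516 mcg/mL = 372359 mcg = 372.359 mg

372 mg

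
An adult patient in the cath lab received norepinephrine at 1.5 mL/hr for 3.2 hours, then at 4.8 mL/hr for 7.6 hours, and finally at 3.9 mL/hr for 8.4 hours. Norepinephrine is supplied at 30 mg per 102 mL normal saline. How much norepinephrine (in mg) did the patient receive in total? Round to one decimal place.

21.8 mg

Concentration = 30 mg ÷ 102 mL = 0.2941176 mg/mL
Stage 1: 1.5 mL/hr × 3.2 hr = 4.8 mL → 4.8 mL × 0.2941176 mg/mL = 1.411765 mg
Stage 2: 4.8 mL/hr × 7.6 hr = 36.48 mL → 36.48 mL × 0.2941176 mg/mL = 10.72941 mg
Stage 3: 3.9 mL/hr × 8.4 hr = 32.76 mL → 32.76 mL × 0.2941176 mg/mL = 9.635294 mg
Total = 1.411765 + 10.72941 + 9.635294 = 21.77647 mg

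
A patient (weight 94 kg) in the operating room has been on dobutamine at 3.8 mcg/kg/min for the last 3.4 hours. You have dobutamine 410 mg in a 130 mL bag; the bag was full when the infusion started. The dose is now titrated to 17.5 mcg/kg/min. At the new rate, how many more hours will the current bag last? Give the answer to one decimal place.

Initial rate:
Dose = 3.8 mcg/kg/min × 94 kg = 357.2 mcg/min
357.2 mcg/min × 60 min/hr = 21432 mcg/hr
Concentration = 410 mg ÷ 130 mL = 3.153846 mg/mL = 3153.846 mcg/mL
Rate = 21432 mcg/hr ÷ 3153.846 mcg/mL = 6.795512 mL/hr
Volume infused so far = 6.795512 mL/hr × 3.4 hr = 23.10474 mL
Volume remaining = 130 − 23.10474 = 106.8953 mL
New rate:
Dose = 17.5 mcg/kg/min × 94 kg = 1645 mcg/min
1645 mcg/min × 60 min/hr = 98700 mcg/hr
Rate = 98700 mcg/hr ÷ 3153.846 mcg/mL = 31.29512 mL/hr
Time remaining = 106.8953 mL ÷ 31.29512 mL/hr = 3.415716 hr

3.4 hours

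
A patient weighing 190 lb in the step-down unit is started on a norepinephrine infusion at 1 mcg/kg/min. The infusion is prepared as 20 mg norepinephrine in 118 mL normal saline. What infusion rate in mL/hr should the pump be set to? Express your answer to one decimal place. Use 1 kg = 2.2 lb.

Weight = 190 lb ÷ 2.2 lb/kg = 86.36364 kg
Dose = 1 mcg/kg/min × 86.36364 kg = 86.36364 mcg/min
86.36364 mcg/min × 60 min/hr = 5181.818 mcg/hr
Concentration = 20 mg ÷ 118 mL = 0.1694915 mg/mL = 169.4915 mcg/mL
Rate = 5181.818 mcg/hr ÷ 169.4915 mcg/mL = 30.57273 mL/hr

30.6 mL/hr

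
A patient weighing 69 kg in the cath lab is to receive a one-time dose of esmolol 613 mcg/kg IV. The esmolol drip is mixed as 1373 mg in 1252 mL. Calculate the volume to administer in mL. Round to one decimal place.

38.6 mL

Dose = 613 mcg/kg × 69 kg = 42297 mcg
Concentration = 1373 mg ÷ 1252 mL = 1.096645 mg/mL = 1096.645 mcg/mL
Volume = 42297 mcg ÷ 1096.645 mcg/mL = 38.56944 mL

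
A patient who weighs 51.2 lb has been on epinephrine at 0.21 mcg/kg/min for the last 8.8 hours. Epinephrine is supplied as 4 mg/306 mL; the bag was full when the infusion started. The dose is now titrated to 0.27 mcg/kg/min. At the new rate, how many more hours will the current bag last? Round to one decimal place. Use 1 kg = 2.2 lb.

Initial rate:
Weight = 51.2 lb ÷ 2.2 lb/kg = 23.27273 kg
Dose = 0.21 mcg/kg/min × 23.27273 kg = 4.887273 mcg/min
4.887273 mcg/min × 60 min/hr = 293.2364 mcg/hr
Concentration = 4 mg ÷ 306 mL = 0.0130719 mg/mL = 13.0719 mcg/mL
Rate = 293.2364 mcg/hr ÷ 13.0719 mcg/mL = 22.43258 mL/hr
Volume infused so far = 22.43258 mL/hr × 8.8 hr = 197.4067 mL
Volume remaining = 306 − 197.4067 = 108.5933 mL
New rate:
Dose = 0.27 mcg/kg/min × 23.27273 kg = 6.283636 mcg/min
6.283636 mcg/min × 60 min/hr = 377.0182 mcg/hr
Rate = 377.0182 mcg/hr ÷ 13.0719 mcg/mL = 28.84189 mL/hr
Time remaining = 108.5933 mL ÷ 28.84189 mL/hr = 3.765123 hr

3.8 hours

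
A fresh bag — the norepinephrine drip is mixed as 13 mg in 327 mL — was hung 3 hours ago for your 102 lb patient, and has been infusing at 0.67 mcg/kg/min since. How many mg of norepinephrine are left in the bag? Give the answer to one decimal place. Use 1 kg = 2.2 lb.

Weight = 102 lb ÷ 2.2 lb/kg = 46.36364 kg
Dose = 0.67 mcg/kg/min × 46.36364 kg = 31.06364 mcg/min
31.06364 mcg/min × 60 min/hr = 1863.818 mcg/hr
Concentration = 13 mg ÷ 327 mL = 0.03975535 mg/mL = 39.75535 mcg/mL
Rate = 1863.818 mcg/hr ÷ 39.75535 mcg/mL = 46.8822 mL/hr
Volume infused = 46.8822 mL/hr × 3 hr = 140.6466 mL
Volume remaining = 327 − 140.6466 = 186.3534 mL
Drug remaining = 186.3534 mL × 39.75535 mcg/mL = 7408.545 mcg = 7.408545 mg

7.4 mg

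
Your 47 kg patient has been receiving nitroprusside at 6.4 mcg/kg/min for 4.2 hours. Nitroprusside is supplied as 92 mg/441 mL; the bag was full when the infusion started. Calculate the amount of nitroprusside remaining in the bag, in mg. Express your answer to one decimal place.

Dose = 6.4 mcg/kg/min × 47 kg = 300.8 mcg/min
300.8 mcg/min × 60 min/hr = 18048 mcg/hr
Concentration = 92 mg ÷ 441 mL = 0.2086168 mg/mL = 208.6168 mcg/mL
Rate = 18048 mcg/hr ÷ 208.6168 mcg/mL = 86.5127 mL/hr
Volume infused = 86.5127 mL/hr × 4.2 hr = 363.3533 mL
Volume remaining = 441 − 363.3533 = 77.64668 mL
Drug remaining = 77.64668 mL × 208.6168 mcg/mL = 16198.4 mcg = 16.1984 mg

16.2 mg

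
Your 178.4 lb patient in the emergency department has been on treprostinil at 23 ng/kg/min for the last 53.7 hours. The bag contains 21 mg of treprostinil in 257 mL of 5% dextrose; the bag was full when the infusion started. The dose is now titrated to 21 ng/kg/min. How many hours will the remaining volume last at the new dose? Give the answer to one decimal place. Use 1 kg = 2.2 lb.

146.7 hours

Initial rate:
Weight = 178.4 lb ÷ 2.2 lb/kg = 81.09091 kg
Dose = 23 ng/kg/min × 81.09091 kg = 1865.091 ng/min
1865.091 ng/min × 60 min/hr = 111905.5 ng/hr
Concentration = 21 mg ÷ 257 mL = 0.08171206 mg/mL = 81712.06 ng/mL
Rate = 111905.5 ng/hr ÷ 81712.06 ng/mL = 1.36951 mL/hr
Volume infused so far = 1.36951 mL/hr × 53.7 hr = 73.54267 mL
Volume remaining = 257 − 73.54267 = 183.4573 mL
New rate:
Dose = 21 ng/kg/min × 81.09091 kg = 1702.909 ng/min
1702.909 ng/min × 60 min/hr = 102174.5 ng/hr
Rate = 102174.5 ng/hr ÷ 81712.06 ng/mL = 1.250422 mL/hr
Time remaining = 183.4573 mL ÷ 1.250422 mL/hr = 146.7164 hr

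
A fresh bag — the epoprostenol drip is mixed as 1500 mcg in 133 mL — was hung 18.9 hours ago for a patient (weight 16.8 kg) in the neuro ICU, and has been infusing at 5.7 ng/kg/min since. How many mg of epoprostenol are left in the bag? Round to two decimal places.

Dose = 5.7 ng/kg/min × 16.8 kg = 95.76 ng/min
95.76 ng/min × 60 min/hr = 5745.6 ng/hr
Concentration = 1500 mcg ÷ 133 mL = 11.2782 mcg/mL = 11278.2 ng/mL
Rate = 5745.6 ng/hr ÷ 11278.2 ng/mL = 0.5094432 mL/hr
Volume infused = 0.5094432 mL/hr × 18.9 hr = 9.628476 mL
Volume remaining = 133 − 9.628476 = 123.3715 mL
Drug remaining = 123.3715 mL × 11278.2 ng/mL = 1391408 ng = 1.391408 mg

1.39 mg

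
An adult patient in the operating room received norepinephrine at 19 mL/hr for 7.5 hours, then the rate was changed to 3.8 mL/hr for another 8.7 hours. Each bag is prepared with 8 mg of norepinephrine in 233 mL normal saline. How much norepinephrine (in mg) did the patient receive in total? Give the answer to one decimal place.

6.0 mg

Concentration = 8 mg ÷ 233 mL = 0.03433476 mg/mL
Stage 1: 19 mL/hr × 7.5 hr = 142.5 mL → 142.5 mL × 0.03433476 mg/mL = 4.892704 mg
Stage 2: 3.8 mL/hr × 8.7 hr = 33.06 mL → 33.06 mL × 0.03433476 mg/mL = 1.135107 mg
Total = 4.892704 + 1.135107 = 6.027811 mg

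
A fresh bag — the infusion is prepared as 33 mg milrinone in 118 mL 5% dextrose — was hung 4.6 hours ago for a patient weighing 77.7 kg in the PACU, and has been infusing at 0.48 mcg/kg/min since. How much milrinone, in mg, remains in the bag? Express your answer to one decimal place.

Dose = 0.48 mcg/kg/min × 77.7 kg = 37.296 mcg/min
37.296 mcg/min × 60 min/hr = 2237.76 mcg/hr
Concentration = 33 mg ÷ 118 mL = 0.279661 mg/mL = 279.661 mcg/mL
Rate = 2237.76 mcg/hr ÷ 279.661 mcg/mL = 8.001687 mL/hr
Volume infused = 8.001687 mL/hr × 4.6 hr = 36.80776 mL
Volume remaining = 118 − 36.80776 = 81.19224 mL
Drug remaining = 81.19224 mL × 279.661 mcg/mL = 22706.3 mcg = 22.7063 mg

22.7 mg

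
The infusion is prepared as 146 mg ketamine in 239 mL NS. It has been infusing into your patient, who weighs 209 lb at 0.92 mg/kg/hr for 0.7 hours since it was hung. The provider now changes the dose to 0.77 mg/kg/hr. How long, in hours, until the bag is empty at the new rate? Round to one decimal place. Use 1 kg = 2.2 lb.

1.2 hours

Initial rate:
Weight = 209 lb ÷ 2.2 lb/kg = 95 kg
Dose = 0.92 mg/kg/hr × 95 kg = 87.4 mg/hr
Concentration = 146 mg ÷ 239 mL = 0.6108787 mg/mL
Rate = 87.4 mg/hr ÷ 0.6108787 mg/mL = 143.0726 mL/hr
Volume infused so far = 143.0726 mL/hr × 0.7 hr = 100.1508 mL
Volume remaining = 239 − 100.1508 = 138.8492 mL
New rate:
Dose = 0.77 mg/kg/hr × 95 kg = 73.15 mg/hr
Rate = 73.15 mg/hr ÷ 0.6108787 mg/mL = 119.7455 mL/hr
Time remaining = 138.8492 mL ÷ 119.7455 mL/hr = 1.159535 hr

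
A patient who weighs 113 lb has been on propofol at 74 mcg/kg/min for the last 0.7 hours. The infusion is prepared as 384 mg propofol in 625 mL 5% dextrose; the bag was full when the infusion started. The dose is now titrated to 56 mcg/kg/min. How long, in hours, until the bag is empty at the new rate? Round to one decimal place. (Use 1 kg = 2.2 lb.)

Initial rate:
Weight = 113 lb ÷ 2.2 lb/kg = 51.36364 kg
Dose = 74 mcg/kg/min × 51.36364 kg = 3800.909 mcg/min
3800.909 mcg/min × 60 min/hr = 228054.5 mcg/hr
Concentration = 384 mg ÷ 625 mL = 0.6144 mg/mL = 614.4 mcg/mL
Rate = 228054.5 mcg/hr ÷ 614.4 mcg/mL = 371.1825 mL/hr
Volume infused so far = 371.1825 mL/hr × 0.7 hr = 259.8278 mL
Volume remaining = 625 − 259.8278 = 365.1722 mL
New rate:
Dose = 56 mcg/kg/min × 51.36364 kg = 2876.364 mcg/min
2876.364 mcg/min × 60 min/hr = 172581.8 mcg/hr
Rate = 172581.8 mcg/hr ÷ 614.4 mcg/mL = 280.8949 mL/hr
Time remaining = 365.1722 mL ÷ 280.8949 mL/hr = 1.300032 hr

1.3 hours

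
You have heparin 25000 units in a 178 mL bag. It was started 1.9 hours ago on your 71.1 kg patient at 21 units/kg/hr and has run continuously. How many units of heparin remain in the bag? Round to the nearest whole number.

Dose = 21 units/kg/hr × 71.1 kg = 1493.1 units/hr
Concentration = 25000 units ÷ 178 mL = 140.4494 units/mL
Rate = 1493.1 units/hr ÷ 140.4494 units/mL = 10.63087 mL/hr
Volume infused = 10.63087 mL/hr × 1.9 hr = 20.19866 mL
Volume remaining = 178 − 20.19866 = 157.8013 mL
Drug remaining = 157.8013 mL × 140.4494 units/mL = 22163.11 units

22163 units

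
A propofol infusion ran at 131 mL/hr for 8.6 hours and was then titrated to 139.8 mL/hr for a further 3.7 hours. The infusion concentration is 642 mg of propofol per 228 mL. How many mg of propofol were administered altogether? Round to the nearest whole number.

Concentration = 642 mg ÷ 228 mL = 2.815789 mg/mL
Stage 1: 131 mL/hr × 8.6 hr = 1126.6 mL → 1126.6 mL × 2.815789 mg/mL = 3172.268 mg
Stage 2: 139.8 mL/hr × 3.7 hr = 517.26 mL → 517.26 mL × 2.815789 mg/mL = 1456.495 mg
Total = 3172.268 + 1456.495 = 4628.764 mg

4629 mg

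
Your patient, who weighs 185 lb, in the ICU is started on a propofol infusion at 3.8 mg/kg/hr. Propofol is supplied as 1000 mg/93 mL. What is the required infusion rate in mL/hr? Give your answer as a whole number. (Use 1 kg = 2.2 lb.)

30 mL/hr

Weight = 185 lb ÷ 2.2 lb/kg = 84.09091 kg
Dose = 3.8 mg/kg/hr × 84.09091 kg = 319.5455 mg/hr
Concentration = 1000 mg ÷ 93 mL = 10.75269 mg/mL
Rate = 319.5455 mg/hr ÷ 10.75269 mg/mL = 29.71773 mL/hr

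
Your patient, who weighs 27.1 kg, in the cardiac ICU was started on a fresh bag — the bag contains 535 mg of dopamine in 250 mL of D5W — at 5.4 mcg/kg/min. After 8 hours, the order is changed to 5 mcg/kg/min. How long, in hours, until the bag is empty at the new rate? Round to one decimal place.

Initial rate:
Dose = 5.4 mcg/kg/min × 27.1 kg = 146.34 mcg/min
146.34 mcg/min × 60 min/hr = 8780.4 mcg/hr
Concentration = 535 mg ÷ 250 mL = 2.14 mg/mL = 2140 mcg/mL
Rate = 8780.4 mcg/hr ÷ 2140 mcg/mL = 4.102991 mL/hr
Volume infused so far = 4.102991 mL/hr × 8 hr = 32.82393 mL
Volume remaining = 250 − 32.82393 = 217.1761 mL
New rate:
Dose = 5 mcg/kg/min × 27.1 kg = 135.5 mcg/min
135.5 mcg/min × 60 min/hr = 8130 mcg/hr
Rate = 8130 mcg/hr ÷ 2140 mcg/mL = 3.799065 mL/hr
Time remaining = 217.1761 mL ÷ 3.799065 mL/hr = 57.16566 hr

57.2 hours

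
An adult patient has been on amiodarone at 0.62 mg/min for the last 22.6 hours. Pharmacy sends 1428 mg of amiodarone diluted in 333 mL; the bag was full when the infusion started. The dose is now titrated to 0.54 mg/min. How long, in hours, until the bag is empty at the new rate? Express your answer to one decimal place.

18.1 hours

Initial rate:
0.62 mg/min × 60 min/hr = 37.2 mg/hr
Concentration = 1428 mg ÷ 333 mL = 4.288288 mg/mL
Rate = 37.2 mg/hr ÷ 4.288288 mg/mL = 8.67479 mL/hr
Volume infused so far = 8.67479 mL/hr × 22.6 hr = 196.0503 mL
Volume remaining = 333 − 196.0503 = 136.9497 mL
New rate:
0.54 mg/min × 60 min/hr = 32.4 mg/hr
Rate = 32.4 mg/hr ÷ 4.288288 mg/mL = 7.555462 mL/hr
Time remaining = 136.9497 mL ÷ 7.555462 mL/hr = 18.12593 hr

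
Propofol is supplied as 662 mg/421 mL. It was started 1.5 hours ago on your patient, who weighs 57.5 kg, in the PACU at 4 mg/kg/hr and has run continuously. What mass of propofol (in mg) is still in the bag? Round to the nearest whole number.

Dose = 4 mg/kg/hr × 57.5 kg = 230 mg/hr
Concentration = 662 mg ÷ 421 mL = 1.572447 mg/mL
Rate = 230 mg/hr ÷ 1.572447 mg/mL = 146.2689 mL/hr
Volume infused = 146.2689 mL/hr × 1.5 hr = 219.4033 mL
Volume remaining = 421 − 219.4033 = 201.5967 mL
Drug remaining = 201.5967 mL × 1.572447 mg/mL = 317 mg

317 mg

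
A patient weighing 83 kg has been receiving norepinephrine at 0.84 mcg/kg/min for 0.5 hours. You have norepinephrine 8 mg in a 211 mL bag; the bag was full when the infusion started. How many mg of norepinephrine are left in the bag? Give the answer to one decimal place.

Dose = 0.84 mcg/kg/min × 83 kg = 69.72 mcg/min
69.72 mcg/min × 60 min/hr = 4183.2 mcg/hr
Concentration = 8 mg ÷ 211 mL = 0.03791469 mg/mL = 37.91469 mcg/mL
Rate = 4183.2 mcg/hr ÷ 37.91469 mcg/mL = 110.3319 mL/hr
Volume infused = 110.3319 mL/hr × 0.5 hr = 55.16595 mL
Volume remaining = 211 − 55.16595 = 155.834 mL
Drug remaining = 155.834 mL × 37.91469 mcg/mL = 5908.4 mcg = 5.9084 mg

5.9 mg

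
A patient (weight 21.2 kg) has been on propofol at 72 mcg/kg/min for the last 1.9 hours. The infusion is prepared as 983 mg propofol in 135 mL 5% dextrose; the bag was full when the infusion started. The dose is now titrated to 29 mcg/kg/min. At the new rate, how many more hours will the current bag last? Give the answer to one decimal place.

21.9 hours

Initial rate:
Dose = 72 mcg/kg/min × 21.2 kg = 1526.4 mcg/min
1526.4 mcg/min × 60 min/hr = 91584 mcg/hr
Concentration = 983 mg ÷ 135 mL = 7.281481 mg/mL = 7281.481 mcg/mL
Rate = 91584 mcg/hr ÷ 7281.481 mcg/mL = 12.57766 mL/hr
Volume infused so far = 12.57766 mL/hr × 1.9 hr = 23.89755 mL
Volume remaining = 135 − 23.89755 = 111.1024 mL
New rate:
Dose = 29 mcg/kg/min × 21.2 kg = 614.8 mcg/min
614.8 mcg/min × 60 min/hr = 36888 mcg/hr
Rate = 36888 mcg/hr ÷ 7281.481 mcg/mL = 5.066002 mL/hr
Time remaining = 111.1024 mL ÷ 5.066002 mL/hr = 21.93099 hr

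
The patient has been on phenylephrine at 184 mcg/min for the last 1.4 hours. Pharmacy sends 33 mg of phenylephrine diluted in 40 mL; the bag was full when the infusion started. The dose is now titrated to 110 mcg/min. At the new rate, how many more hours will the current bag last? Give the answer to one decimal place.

Initial rate:
184 mcg/min × 60 min/hr = 11040 mcg/hr
Concentration = 33 mg ÷ 40 mL = 0.825 mg/mL = 825 mcg/mL
Rate = 11040 mcg/hr ÷ 825 mcg/mL = 13.38182 mL/hr
Volume infused so far = 13.38182 mL/hr × 1.4 hr = 18.73455 mL
Volume remaining = 40 − 18.73455 = 21.26545 mL
New rate:
110 mcg/min × 60 min/hr = 6600 mcg/hr
Rate = 6600 mcg/hr ÷ 825 mcg/mL = 8 mL/hr
Time remaining = 21.26545 mL ÷ 8 mL/hr = 2.658182 hr

2.7 hours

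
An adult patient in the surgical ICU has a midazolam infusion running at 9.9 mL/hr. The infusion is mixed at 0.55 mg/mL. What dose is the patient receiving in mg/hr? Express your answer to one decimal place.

5.4 mg/hr

Drug rate = 9.9 mL/hr × 0.55 mg/mL = 5.445 mg/hr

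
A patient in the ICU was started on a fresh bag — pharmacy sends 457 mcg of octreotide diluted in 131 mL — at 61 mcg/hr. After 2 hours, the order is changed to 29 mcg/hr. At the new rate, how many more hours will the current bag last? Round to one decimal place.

11.6 hours

Initial rate:
Concentration = 457 mcg ÷ 131 mL = 3.48855 mcg/mL
Rate = 61 mcg/hr ÷ 3.48855 mcg/mL = 17.48578 mL/hr
Volume infused so far = 17.48578 mL/hr × 2 hr = 34.97155 mL
Volume remaining = 131 − 34.97155 = 96.02845 mL
New rate:
Rate = 29 mcg/hr ÷ 3.48855 mcg/mL = 8.31291 mL/hr
Time remaining = 96.02845 mL ÷ 8.31291 mL/hr = 11.55172 hr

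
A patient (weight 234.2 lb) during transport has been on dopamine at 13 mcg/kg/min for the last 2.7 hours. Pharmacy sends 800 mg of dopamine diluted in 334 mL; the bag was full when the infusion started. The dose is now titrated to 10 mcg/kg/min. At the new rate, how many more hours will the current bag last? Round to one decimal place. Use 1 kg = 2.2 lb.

Initial rate:
Weight = 234.2 lb ÷ 2.2 lb/kg = 106.4545 kg
Dose = 13 mcg/kg/min × 106.4545 kg = 1383.909 mcg/min
1383.909 mcg/min × 60 min/hr = 83034.55 mcg/hr
Concentration = 800 mg ÷ 334 mL = 2.39521 mg/mL = 2395.21 mcg/mL
Rate = 83034.55 mcg/hr ÷ 2395.21 mcg/mL = 34.66692 mL/hr
Volume infused so far = 34.66692 mL/hr × 2.7 hr = 93.60069 mL
Volume remaining = 334 − 93.60069 = 240.3993 mL
New rate:
Dose = 10 mcg/kg/min × 106.4545 kg = 1064.545 mcg/min
1064.545 mcg/min × 60 min/hr = 63872.73 mcg/hr
Rate = 63872.73 mcg/hr ÷ 2395.21 mcg/mL = 26.66686 mL/hr
Time remaining = 240.3993 mL ÷ 26.66686 mL/hr = 9.014907 hr

9.0 hours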